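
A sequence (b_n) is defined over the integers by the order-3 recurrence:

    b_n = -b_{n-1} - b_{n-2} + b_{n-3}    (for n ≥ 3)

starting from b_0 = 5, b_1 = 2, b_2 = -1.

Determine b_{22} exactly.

b_3 = -1·-1 + -1·2 + 1·5 = 4
b_4 = -1·4 + -1·-1 + 1·2 = -1
b_5 = -1·-1 + -1·4 + 1·-1 = -4
b_6 = -1·-4 + -1·-1 + 1·4 = 9
b_7 = -1·9 + -1·-4 + 1·-1 = -6
b_8 = -1·-6 + -1·9 + 1·-4 = -7
b_9 = -1·-7 + -1·-6 + 1·9 = 22
b_10 = -1·22 + -1·-7 + 1·-6 = -21
b_11 = -1·-21 + -1·22 + 1·-7 = -8
b_12 = -1·-8 + -1·-21 + 1·22 = 51
b_13 = -1·51 + -1·-8 + 1·-21 = -64
b_14 = -1·-64 + -1·51 + 1·-8 = 5
b_15 = -1·5 + -1·-64 + 1·51 = 110
b_16 = -1·110 + -1·5 + 1·-64 = -179
b_17 = -1·-179 + -1·110 + 1·5 = 74
b_18 = -1·74 + -1·-179 + 1·110 = 215
b_19 = -1·215 + -1·74 + 1·-179 = -468
b_20 = -1·-468 + -1·215 + 1·74 = 327
b_21 = -1·327 + -1·-468 + 1·215 = 356
b_22 = -1·356 + -1·327 + 1·-468 = -1151

-1151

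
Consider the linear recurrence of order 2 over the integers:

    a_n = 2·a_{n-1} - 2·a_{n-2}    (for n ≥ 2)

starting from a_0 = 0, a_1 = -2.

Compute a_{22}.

a_2 = 2·-2 + -2·0 = -4
a_3 = 2·-4 + -2·-2 = -4
a_4 = 2·-4 + -2·-4 = 0
a_5 = 2·0 + -2·-4 = 8
a_6 = 2·8 + -2·0 = 16
a_7 = 2·16 + -2·8 = 16
a_8 = 2·16 + -2·16 = 0
a_9 = 2·0 + -2·16 = -32
a_10 = 2·-32 + -2·0 = -64
a_11 = 2·-64 + -2·-32 = -64
a_12 = 2·-64 + -2·-64 = 0
a_13 = 2·0 + -2·-64 = 128
a_14 = 2·128 + -2·0 = 256
a_15 = 2·256 + -2·128 = 256
a_16 = 2·256 + -2·256 = 0
a_17 = 2·0 + -2·256 = -512
a_18 = 2·-512 + -2·0 = -1024
a_19 = 2·-1024 + -2·-512 = -1024
a_20 = 2·-1024 + -2·-1024 = 0
a_21 = 2·0 + -2·-1024 = 2048
a_22 = 2·2048 + -2·0 = 4096

4096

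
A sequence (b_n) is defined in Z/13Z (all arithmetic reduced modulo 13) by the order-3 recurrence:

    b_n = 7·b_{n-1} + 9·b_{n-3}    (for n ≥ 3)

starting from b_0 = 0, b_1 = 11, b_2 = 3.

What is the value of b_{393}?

b_3 = 7·3 + 0·11 + 9·0 = 8
b_4 = 7·8 + 0·3 + 9·11 = 12
b_5 = 7·12 + 0·8 + 9·3 = 7
b_6 = 7·7 + 0·12 + 9·8 = 4
b_7 = 7·4 + 0·7 + 9·12 = 6
b_8 = 7·6 + 0·4 + 9·7 = 1
Continuing the recurrence:
  b_9 = 4;  b_10 = 4;  b_11 = 11;  b_12 = 9;  b_13 = 8;  b_14 = 12
  b_15 = 9;  b_16 = 5;  b_17 = 0;  b_18 = 3;  b_19 = 1;  b_20 = 7
  b_21 = 11;  b_22 = 8;  b_23 = 2;  b_24 = 9;  b_25 = 5;  b_26 = 1
  b_27 = 10;  b_28 = 11;  b_29 = 8;  b_30 = 3;  b_31 = 3;  b_32 = 2
  b_33 = 2;  b_34 = 2;  b_35 = 6;  b_36 = 8;  b_37 = 9;  b_38 = 0
  b_39 = 7;  b_40 = 0;  b_41 = 0;  b_42 = 11;  b_43 = 12;  b_44 = 6
  b_45 = 11;  b_46 = 3;  b_47 = 10;  b_48 = 0;  b_49 = 1;  b_50 = 6
  b_51 = 3;  b_52 = 4;  b_53 = 4;  b_54 = 3;  b_55 = 5;  b_56 = 6
  b_57 = 4;  b_58 = 8;  b_59 = 6;  b_60 = 0;  b_61 = 7;  b_62 = 12
  b_63 = 6;  b_64 = 1;  b_65 = 11;  b_66 = 1;  b_67 = 3;  b_68 = 3
  b_69 = 4;  b_70 = 3;  b_71 = 9;  b_72 = 8;  b_73 = 5;  b_74 = 12
  b_75 = 0;  b_76 = 6;  b_77 = 7;  b_78 = 10;  b_79 = 7;  b_80 = 8
  b_81 = 3;  b_82 = 6;  b_83 = 10;  b_84 = 6;  b_85 = 5;  b_86 = 8
  b_87 = 6;  b_88 = 9;  b_89 = 5;  b_90 = 11;  b_91 = 2;  b_92 = 7
  b_93 = 5;  b_94 = 1;  b_95 = 5;  b_96 = 2;  b_97 = 10;  b_98 = 11
  b_99 = 4;  b_100 = 1;  b_101 = 2;  b_102 = 11;  b_103 = 8;  b_104 = 9
  b_105 = 6;  b_106 = 10;  b_107 = 8;  b_108 = 6;  b_109 = 2;  b_110 = 8
  b_111 = 6;  b_112 = 8;  b_113 = 11;  b_114 = 1;  b_115 = 1;  b_116 = 2
  b_117 = 10;  b_118 = 1;  b_119 = 12;  b_120 = 5;  b_121 = 5;  b_122 = 0
  b_123 = 6;  b_124 = 9;  b_125 = 11;  b_126 = 1;  b_127 = 10;  b_128 = 0
  b_129 = 9;  b_130 = 10;  b_131 = 5;  b_132 = 12;  b_133 = 5;  b_134 = 2
  b_135 = 5;  b_136 = 2;  b_137 = 6;  b_138 = 9;  b_139 = 3;  b_140 = 10
  b_141 = 8;  b_142 = 5;  b_143 = 8;  b_144 = 11;  b_145 = 5;  b_146 = 3
  b_147 = 3;  b_148 = 1;  b_149 = 8;  b_150 = 5;  b_151 = 5;  b_152 = 3
  b_153 = 1;  b_154 = 0;  b_155 = 1;  b_156 = 3;  b_157 = 8;  b_158 = 0
  b_159 = 1;  b_160 = 1;  b_161 = 7;  b_162 = 6;  b_163 = 12;  b_164 = 4
  b_165 = 4;  b_166 = 6;  b_167 = 0;  b_168 = 10;  b_169 = 7;  b_170 = 10
  b_171 = 4;  b_172 = 0;  b_173 = 12;  b_174 = 3;  b_175 = 8;  b_176 = 8
  b_177 = 5;  b_178 = 3;  b_179 = 2;  b_180 = 7;  b_181 = 11;  b_182 = 4
  b_183 = 0;  b_184 = 8;  b_185 = 1;  b_186 = 7;  b_187 = 4;  b_188 = 11
  b_189 = 10;  b_190 = 2;  b_191 = 9;  b_192 = 10;  b_193 = 10;  b_194 = 8
  b_195 = 3;  b_196 = 7;  b_197 = 4;  b_198 = 3;  b_199 = 6;  b_200 = 0
  b_201 = 1;  b_202 = 9;  b_203 = 11;  b_204 = 8;  b_205 = 7;  b_206 = 5
  b_207 = 3;  b_208 = 6;  b_209 = 9;  b_210 = 12;  b_211 = 8;  b_212 = 7
  b_213 = 1;  b_214 = 1;  b_215 = 5;  b_216 = 5;  b_217 = 5;  b_218 = 2
  b_219 = 7;  b_220 = 3;  b_221 = 0;  b_222 = 11;  b_223 = 0;  b_224 = 0
  b_225 = 8;  b_226 = 4;  b_227 = 2;  b_228 = 8;  b_229 = 1;  b_230 = 12
  b_231 = 0;  b_232 = 9;  b_233 = 2;  b_234 = 1;  b_235 = 10;  b_236 = 10
  b_237 = 1;  b_238 = 6;  b_239 = 2;  b_240 = 10;  b_241 = 7;  b_242 = 2
  b_243 = 0;  b_244 = 11;  b_245 = 4;  b_246 = 2;  b_247 = 9;  b_248 = 8
  b_249 = 9;  b_250 = 1;  b_251 = 1;  b_252 = 10;  b_253 = 1;  b_254 = 3
  b_255 = 7;  b_256 = 6;  b_257 = 4;  b_258 = 0;  b_259 = 2;  b_260 = 11
  b_261 = 12;  b_262 = 11;  b_263 = 7;  b_264 = 1;  b_265 = 2;  b_266 = 12
  b_267 = 2;  b_268 = 6;  b_269 = 7;  b_270 = 2;  b_271 = 3;  b_272 = 6
  b_273 = 8;  b_274 = 5;  b_275 = 11;  b_276 = 6;  b_277 = 9;  b_278 = 6
  b_279 = 5;  b_280 = 12;  b_281 = 8;  b_282 = 10;  b_283 = 9;  b_284 = 5
  b_285 = 8;  b_286 = 7;  b_287 = 3;  b_288 = 2;  b_289 = 12;  b_290 = 7
  b_291 = 2;  b_292 = 5;  b_293 = 7;  b_294 = 2;  b_295 = 7;  b_296 = 8
  b_297 = 9;  b_298 = 9;  b_299 = 5;  b_300 = 12;  b_301 = 9;  b_302 = 4
  b_303 = 6;  b_304 = 6;  b_305 = 0;  b_306 = 2;  b_307 = 3;  b_308 = 8
  b_309 = 9;  b_310 = 12;  b_311 = 0;  b_312 = 3;  b_313 = 12;  b_314 = 6
  b_315 = 4;  b_316 = 6;  b_317 = 5;  b_318 = 6;  b_319 = 5;  b_320 = 2
  b_321 = 3;  b_322 = 1;  b_323 = 12;  b_324 = 7;  b_325 = 6;  b_326 = 7
  b_327 = 8;  b_328 = 6;  b_329 = 1;  b_330 = 1;  b_331 = 9;  b_332 = 7
  b_333 = 6;  b_334 = 6;  b_335 = 1;  b_336 = 9;  b_337 = 0;  b_338 = 9
  b_339 = 1;  b_340 = 7;  b_341 = 0;  b_342 = 9;  b_343 = 9;  b_344 = 11
  b_345 = 2;  b_346 = 4;  b_347 = 10;  b_348 = 10;  b_349 = 2;  b_350 = 0
  b_351 = 12;  b_352 = 11;  b_353 = 12;  b_354 = 10;  b_355 = 0;  b_356 = 4
  b_357 = 1;  b_358 = 7;  b_359 = 7;  b_360 = 6;  b_361 = 1;  b_362 = 5
  b_363 = 11;  b_364 = 8;  b_365 = 10;  b_366 = 0;  b_367 = 7;  b_368 = 9
  b_369 = 11;  b_370 = 10;  b_371 = 8;  b_372 = 12;  b_373 = 5;  b_374 = 3
  b_375 = 12;  b_376 = 12;  b_377 = 7;  b_378 = 1;  b_379 = 11;  b_380 = 10
  b_381 = 1;  b_382 = 2;  b_383 = 0;  b_384 = 9;  b_385 = 3;  b_386 = 8
  b_387 = 7;  b_388 = 11;  b_389 = 6;  b_390 = 1;  b_391 = 2
b_392 = 7·2 + 0·1 + 9·6 = 3
b_393 = 7·3 + 0·2 + 9·1 = 4

4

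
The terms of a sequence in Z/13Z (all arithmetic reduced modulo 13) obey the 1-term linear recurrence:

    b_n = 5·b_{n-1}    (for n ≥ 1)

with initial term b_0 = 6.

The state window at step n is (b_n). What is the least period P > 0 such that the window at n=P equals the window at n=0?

4

n=0: window = (6)
n=1: window = (4)
n=2: window = (7)
n=3: window = (9)
n=4: window = (6)
window at n=4 equals window at n=0 → period = 4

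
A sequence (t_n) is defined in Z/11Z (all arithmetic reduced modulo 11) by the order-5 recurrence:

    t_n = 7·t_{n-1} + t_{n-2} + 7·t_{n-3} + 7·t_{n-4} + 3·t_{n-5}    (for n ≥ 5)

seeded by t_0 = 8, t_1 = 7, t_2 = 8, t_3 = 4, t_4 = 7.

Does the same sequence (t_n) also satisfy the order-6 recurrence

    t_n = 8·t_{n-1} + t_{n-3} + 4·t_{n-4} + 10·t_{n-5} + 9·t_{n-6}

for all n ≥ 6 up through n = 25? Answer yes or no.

Terms t_0..t_25: 8, 7, 8, 4, 7, 6, 0, 8, 5, 7, 7, 4, 0, 7, 4, 7, 4, 2, 6, 1, 10, 7, 4, 9, 2, 9
n=6: candidate gives 6, actual t_6 = 0 ✗

no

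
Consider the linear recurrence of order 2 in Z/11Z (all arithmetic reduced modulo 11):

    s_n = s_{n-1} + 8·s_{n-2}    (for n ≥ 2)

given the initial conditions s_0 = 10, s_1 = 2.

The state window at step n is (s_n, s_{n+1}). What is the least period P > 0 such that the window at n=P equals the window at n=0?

110

n=0: window = (10, 2)
n=1: window = (2, 5)
n=2: window = (5, 10)
n=3: window = (10, 6)
n=4: window = (6, 9)
n=5: window = (9, 2)
n=6: window = (2, 8)
n=7: window = (8, 2)
n=8: window = (2, 0)
n=9: window = (0, 5)
n=10: window = (5, 5)
n=11: window = (5, 1)
n=12: window = (1, 8)
n=13: window = (8, 5)
n=14: window = (5, 3)
n=15: window = (3, 10)
n=16: window = (10, 1)
n=17: window = (1, 4)
n=18: window = (4, 1)
n=19: window = (1, 0)
n=20: window = (0, 8)
n=21: window = (8, 8)
n=22: window = (8, 6)
n=23: window = (6, 4)
n=24: window = (4, 8)
n=25: window = (8, 7)
n=26: window = (7, 5)
n=27: window = (5, 6)
n=28: window = (6, 2)
n=29: window = (2, 6)
n=30: window = (6, 0)
n=31: window = (0, 4)
n=32: window = (4, 4)
n=33: window = (4, 3)
n=34: window = (3, 2)
n=35: window = (2, 4)
n=36: window = (4, 9)
n=37: window = (9, 8)
n=38: window = (8, 3)
n=39: window = (3, 1)
n=40: window = (1, 3)
…
n=108: window = (0, 10)
n=109: window = (10, 10)
n=110: window = (10, 2)
window at n=110 equals window at n=0 → period = 110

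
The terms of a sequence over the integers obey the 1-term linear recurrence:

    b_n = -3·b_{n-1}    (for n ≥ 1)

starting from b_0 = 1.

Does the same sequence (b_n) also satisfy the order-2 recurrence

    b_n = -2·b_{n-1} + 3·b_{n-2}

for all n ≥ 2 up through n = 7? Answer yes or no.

Terms b_0..b_7: 1, -3, 9, -27, 81, -243, 729, -2187
n=2: candidate gives 9, actual b_2 = 9 ✓
n=3: candidate gives -27, actual b_3 = -27 ✓
n=4: candidate gives 81, actual b_4 = 81 ✓
n=5: candidate gives -243, actual b_5 = -243 ✓
n=6: candidate gives 729, actual b_6 = 729 ✓
n=7: candidate gives -2187, actual b_7 = -2187 ✓

yes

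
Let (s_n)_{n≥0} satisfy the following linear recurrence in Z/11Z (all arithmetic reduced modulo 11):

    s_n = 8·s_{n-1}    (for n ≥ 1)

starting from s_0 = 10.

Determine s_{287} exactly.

9

s_1 = 8·10 = 3
s_2 = 8·3 = 2
s_3 = 8·2 = 5
s_4 = 8·5 = 7
s_5 = 8·7 = 1
s_6 = 8·1 = 8
s_7 = 8·8 = 9
s_8 = 8·9 = 6
s_9 = 8·6 = 4
s_10 = 8·4 = 10
(s_10) = (10) = (s_0), so the sequence has period 10.
287 ≡ 7 (mod 10), hence s_287 = s_7 = 9.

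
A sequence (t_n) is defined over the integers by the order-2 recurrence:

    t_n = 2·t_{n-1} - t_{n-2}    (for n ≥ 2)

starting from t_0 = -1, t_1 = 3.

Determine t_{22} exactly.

t_2 = 2·3 + -1·-1 = 7
t_3 = 2·7 + -1·3 = 11
t_4 = 2·11 + -1·7 = 15
t_5 = 2·15 + -1·11 = 19
t_6 = 2·19 + -1·15 = 23
t_7 = 2·23 + -1·19 = 27
t_8 = 2·27 + -1·23 = 31
t_9 = 2·31 + -1·27 = 35
t_10 = 2·35 + -1·31 = 39
t_11 = 2·39 + -1·35 = 43
t_12 = 2·43 + -1·39 = 47
t_13 = 2·47 + -1·43 = 51
t_14 = 2·51 + -1·47 = 55
t_15 = 2·55 + -1·51 = 59
t_16 = 2·59 + -1·55 = 63
t_17 = 2·63 + -1·59 = 67
t_18 = 2·67 + -1·63 = 71
t_19 = 2·71 + -1·67 = 75
t_20 = 2·75 + -1·71 = 79
t_21 = 2·79 + -1·75 = 83
t_22 = 2·83 + -1·79 = 87

87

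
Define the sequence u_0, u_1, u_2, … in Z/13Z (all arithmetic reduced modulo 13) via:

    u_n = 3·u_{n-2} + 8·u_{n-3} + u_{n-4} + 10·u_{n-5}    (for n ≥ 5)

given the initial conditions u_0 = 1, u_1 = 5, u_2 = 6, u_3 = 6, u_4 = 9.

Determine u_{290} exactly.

0

u_5 = 0·9 + 3·6 + 8·6 + 1·5 + 10·1 = 3
u_6 = 0·3 + 3·9 + 8·6 + 1·6 + 10·5 = 1
u_7 = 0·1 + 3·3 + 8·9 + 1·6 + 10·6 = 4
u_8 = 0·4 + 3·1 + 8·3 + 1·9 + 10·6 = 5
u_9 = 0·5 + 3·4 + 8·1 + 1·3 + 10·9 = 9
u_10 = 0·9 + 3·5 + 8·4 + 1·1 + 10·3 = 0
Continuing the recurrence:
  u_11 = 3;  u_12 = 0;  u_13 = 3;  u_14 = 10;  u_15 = 12;  u_16 = 6
  u_17 = 2;  u_18 = 11;  u_19 = 10;  u_20 = 6;  u_21 = 11;  u_22 = 12
  u_23 = 6;  u_24 = 9;  u_25 = 3;  u_26 = 2;  u_27 = 12;  u_28 = 8
  u_29 = 2;  u_30 = 9;  u_31 = 11;  u_32 = 2;  u_33 = 5;  u_34 = 6
  u_35 = 2;  u_36 = 1;  u_37 = 1;  u_38 = 10;  u_39 = 8;  u_40 = 7
  u_41 = 11;  u_42 = 1;  u_43 = 2;  u_44 = 9;  u_45 = 4;  u_46 = 11
  u_47 = 5;  u_48 = 3;  u_49 = 2;  u_50 = 9;  u_51 = 2;  u_52 = 5
  u_53 = 6;  u_54 = 8;  u_55 = 7;  u_56 = 6;  u_57 = 11;  u_58 = 12
  u_59 = 12;  u_60 = 5;  u_61 = 8;  u_62 = 12;  u_63 = 1;  u_64 = 4
  u_65 = 1;  u_66 = 8;  u_67 = 0;  u_68 = 7;  u_69 = 1;  u_70 = 0
  u_71 = 9;  u_72 = 2;  u_73 = 7;  u_74 = 10;  u_75 = 7;  u_76 = 9
  u_77 = 11;  u_78 = 7;  u_79 = 4;  u_80 = 6;  u_81 = 0;  u_82 = 11
  u_83 = 5;  u_84 = 1;  u_85 = 7;  u_86 = 2;  u_87 = 1;  u_88 = 9
  u_89 = 10;  u_90 = 3;  u_91 = 6;  u_92 = 4;  u_93 = 12;  u_94 = 7
  u_95 = 0;  u_96 = 12;  u_97 = 4;  u_98 = 7;  u_99 = 9;  u_100 = 0
  u_101 = 12;  u_102 = 2;  u_103 = 11;  u_104 = 10;  u_105 = 9;  u_106 = 6
  u_107 = 8;  u_108 = 2;  u_109 = 12;  u_110 = 10;  u_111 = 3;  u_112 = 0
  u_113 = 4;  u_114 = 11;  u_115 = 11;  u_116 = 4;  u_117 = 8;  u_118 = 8
  u_119 = 8;  u_120 = 7;  u_121 = 6;  u_122 = 4;  u_123 = 6;  u_124 = 4
  u_125 = 9;  u_126 = 7;  u_127 = 1;  u_128 = 1;  u_129 = 4;  u_130 = 4
  u_131 = 0;  u_132 = 3;  u_133 = 7;  u_134 = 1;  u_135 = 7;  u_136 = 10
  u_137 = 1;  u_138 = 1;  u_139 = 9;  u_140 = 0;  u_141 = 6;  u_142 = 5
  u_143 = 11;  u_144 = 10;  u_145 = 1;  u_146 = 1;  u_147 = 1;  u_148 = 1
  u_149 = 8;  u_150 = 9;  u_151 = 4;  u_152 = 11;  u_153 = 11;  u_154 = 11
  u_155 = 7;  u_156 = 3;  u_157 = 9;  u_158 = 4;  u_159 = 12;  u_160 = 1
  u_161 = 3;  u_162 = 11;  u_163 = 4;  u_164 = 9;  u_165 = 9;  u_166 = 9
  u_167 = 5;  u_168 = 5;  u_169 = 4;  u_170 = 11;  u_171 = 4;  u_172 = 3
  u_173 = 11;  u_174 = 1;  u_175 = 2;  u_176 = 4;  u_177 = 3;  u_178 = 9
  u_179 = 1;  u_180 = 10;  u_181 = 1;  u_182 = 12;  u_183 = 5;  u_184 = 12
  u_185 = 4;  u_186 = 7;  u_187 = 12;  u_188 = 11;  u_189 = 8;  u_190 = 7
  u_191 = 12;  u_192 = 8;  u_193 = 2;  u_194 = 12;  u_195 = 9;  u_196 = 11
  u_197 = 10;  u_198 = 7;  u_199 = 0;  u_200 = 7;  u_201 = 7;  u_202 = 11
  u_203 = 4;  u_204 = 5;  u_205 = 8;  u_206 = 11;  u_207 = 9;  u_208 = 12
  u_209 = 4;  u_210 = 4;  u_211 = 6;  u_212 = 3;  u_213 = 5;  u_214 = 10
  u_215 = 7;  u_216 = 3;  u_217 = 6;  u_218 = 8;  u_219 = 6;  u_220 = 2
  u_221 = 1;  u_222 = 5;  u_223 = 1;  u_224 = 7;  u_225 = 12;  u_226 = 5
  u_227 = 0;  u_228 = 11;  u_229 = 5;  u_230 = 2;  u_231 = 10;  u_232 = 5
  u_233 = 5;  u_234 = 4;  u_235 = 7;  u_236 = 1;  u_237 = 4;  u_238 = 9
  u_239 = 2;  u_240 = 0;  u_241 = 1;  u_242 = 0;  u_243 = 4;  u_244 = 2
  u_245 = 0;  u_246 = 9;  u_247 = 7;  u_248 = 4;  u_249 = 9;  u_250 = 12
  u_251 = 0;  u_252 = 0;  u_253 = 2;  u_254 = 11;  u_255 = 9;  u_256 = 10
  u_257 = 0;  u_258 = 3;  u_259 = 4;  u_260 = 5;  u_261 = 6;  u_262 = 11
  u_263 = 1;  u_264 = 9;  u_265 = 4;  u_266 = 2;  u_267 = 0;  u_268 = 5
  u_269 = 6;  u_270 = 5;  u_271 = 0;  u_272 = 3;  u_273 = 5;  u_274 = 9
  u_275 = 11;  u_276 = 5;  u_277 = 10;  u_278 = 6;  u_279 = 2;  u_280 = 5
  u_281 = 10;  u_282 = 7;  u_283 = 2;  u_284 = 9;  u_285 = 5;  u_286 = 7
  u_287 = 3;  u_288 = 12
u_289 = 0·12 + 3·3 + 8·7 + 1·5 + 10·9 = 4
u_290 = 0·4 + 3·12 + 8·3 + 1·7 + 10·5 = 0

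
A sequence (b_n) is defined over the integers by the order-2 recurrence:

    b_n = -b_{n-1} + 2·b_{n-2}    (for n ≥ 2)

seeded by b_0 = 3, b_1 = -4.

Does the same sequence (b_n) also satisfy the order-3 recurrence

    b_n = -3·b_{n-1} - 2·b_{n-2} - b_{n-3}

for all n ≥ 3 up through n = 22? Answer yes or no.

no

Terms b_0..b_22: 3, -4, 10, -18, 38, -74, 150, -298, 598, -1194, 2390, -4778, 9558, -19114, 38230, -76458, 152918, -305834, 611670, -1223338, 2446678, -4893354, 9786710
n=3: candidate gives -25, actual b_3 = -18 ✗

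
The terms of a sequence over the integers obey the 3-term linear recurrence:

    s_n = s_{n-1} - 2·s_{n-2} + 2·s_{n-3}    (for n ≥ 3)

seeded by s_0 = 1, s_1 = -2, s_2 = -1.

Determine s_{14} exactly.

s_3 = 1·-1 + -2·-2 + 2·1 = 5
s_4 = 1·5 + -2·-1 + 2·-2 = 3
s_5 = 1·3 + -2·5 + 2·-1 = -9
s_6 = 1·-9 + -2·3 + 2·5 = -5
s_7 = 1·-5 + -2·-9 + 2·3 = 19
s_8 = 1·19 + -2·-5 + 2·-9 = 11
s_9 = 1·11 + -2·19 + 2·-5 = -37
s_10 = 1·-37 + -2·11 + 2·19 = -21
s_11 = 1·-21 + -2·-37 + 2·11 = 75
s_12 = 1·75 + -2·-21 + 2·-37 = 43
s_13 = 1·43 + -2·75 + 2·-21 = -149
s_14 = 1·-149 + -2·43 + 2·75 = -85

-85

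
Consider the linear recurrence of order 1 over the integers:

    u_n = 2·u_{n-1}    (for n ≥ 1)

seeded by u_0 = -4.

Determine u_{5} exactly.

u_1 = 2·-4 = -8
u_2 = 2·-8 = -16
u_3 = 2·-16 = -32
u_4 = 2·-32 = -64
u_5 = 2·-64 = -128

-128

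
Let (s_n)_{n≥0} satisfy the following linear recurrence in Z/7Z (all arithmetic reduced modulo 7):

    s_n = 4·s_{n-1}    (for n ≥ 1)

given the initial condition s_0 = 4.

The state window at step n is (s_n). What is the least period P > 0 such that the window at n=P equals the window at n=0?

3

n=0: window = (4)
n=1: window = (2)
n=2: window = (1)
n=3: window = (4)
window at n=3 equals window at n=0 → period = 3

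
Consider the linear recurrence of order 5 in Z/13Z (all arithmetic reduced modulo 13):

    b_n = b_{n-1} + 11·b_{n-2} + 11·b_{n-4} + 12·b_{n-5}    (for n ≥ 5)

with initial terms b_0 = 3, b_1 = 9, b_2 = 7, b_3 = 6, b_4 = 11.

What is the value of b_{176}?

b_5 = 1·11 + 11·6 + 0·7 + 11·9 + 12·3 = 4
b_6 = 1·4 + 11·11 + 0·6 + 11·7 + 12·9 = 11
b_7 = 1·11 + 11·4 + 0·11 + 11·6 + 12·7 = 10
b_8 = 1·10 + 11·11 + 0·4 + 11·11 + 12·6 = 12
b_9 = 1·12 + 11·10 + 0·11 + 11·4 + 12·11 = 12
b_10 = 1·12 + 11·12 + 0·10 + 11·11 + 12·4 = 1
Continuing the recurrence:
  b_11 = 11;  b_12 = 1;  b_13 = 8;  b_14 = 5;  b_15 = 5;  b_16 = 8
  b_17 = 7;  b_18 = 12;  b_19 = 9;  b_20 = 3;  b_21 = 2;  b_22 = 4
  b_23 = 9;  b_24 = 12;  b_25 = 0;  b_26 = 5;  b_27 = 9;  b_28 = 5
  b_29 = 1;  b_30 = 7;  b_31 = 8;  b_32 = 1;  b_33 = 4;  b_34 = 0
  b_35 = 8;  b_36 = 11;  b_37 = 12;  b_38 = 12;  b_39 = 11;  b_40 = 9
  b_41 = 4;  b_42 = 2;  b_43 = 12;  b_44 = 5;  b_45 = 3;  b_46 = 11
  b_47 = 5;  b_48 = 0;  b_49 = 5;  b_50 = 6;  b_51 = 1;  b_52 = 10
  b_53 = 11;  b_54 = 0;  b_55 = 9;  b_56 = 1;  b_57 = 3;  b_58 = 3
  b_59 = 5;  b_60 = 1;  b_61 = 10;  b_62 = 12;  b_63 = 5;  b_64 = 0
  b_65 = 8;  b_66 = 0;  b_67 = 1;  b_68 = 9;  b_69 = 4;  b_70 = 4
  b_71 = 7;  b_72 = 6;  b_73 = 1;  b_74 = 3;  b_75 = 9;  b_76 = 10
  b_77 = 10;  b_78 = 9;  b_79 = 7;  b_80 = 12;  b_81 = 7;  b_82 = 7
  b_83 = 9;  b_84 = 3;  b_85 = 11;  b_86 = 10;  b_87 = 2;  b_88 = 6
  b_89 = 3;  b_90 = 12;  b_91 = 5;  b_92 = 6;  b_93 = 10;  b_94 = 10
  b_95 = 7;  b_96 = 9;  b_97 = 8;  b_98 = 12;  b_99 = 11;  b_100 = 1
  b_101 = 6;  b_102 = 11;  b_103 = 4;  b_104 = 8;  b_105 = 0;  b_106 = 8
  b_107 = 2;  b_108 = 5;  b_109 = 6;  b_110 = 6;  b_111 = 8;  b_112 = 10
  b_113 = 3;  b_114 = 4;  b_115 = 2;  b_116 = 5;  b_117 = 11;  b_118 = 3
  b_119 = 12;  b_120 = 7;  b_121 = 8;  b_122 = 3;  b_123 = 12;  b_124 = 6
  b_125 = 11;  b_126 = 11;  b_127 = 1;  b_128 = 7;  b_129 = 3;  b_130 = 8
  b_131 = 2;  b_132 = 10;  b_133 = 6;  b_134 = 6;  b_135 = 8;  b_136 = 0
  b_137 = 1;  b_138 = 9;  b_139 = 11;  b_140 = 11;  b_141 = 0;  b_142 = 11
  b_143 = 6;  b_144 = 3;  b_145 = 6;  b_146 = 4;  b_147 = 8;  b_148 = 1
  b_149 = 9;  b_150 = 6;  b_151 = 7;  b_152 = 11;  b_153 = 4;  b_154 = 0
  b_155 = 11;  b_156 = 8;  b_157 = 6;  b_158 = 12;  b_159 = 4;  b_160 = 5
  b_161 = 3;  b_162 = 2;  b_163 = 2;  b_164 = 10;  b_165 = 8;  b_166 = 7
  b_167 = 11;  b_168 = 1;  b_169 = 5;  b_170 = 7;  b_171 = 7;  b_172 = 6
  b_173 = 7;  b_174 = 2
b_175 = 1·2 + 11·7 + 0·6 + 11·7 + 12·7 = 6
b_176 = 1·6 + 11·2 + 0·7 + 11·6 + 12·7 = 9

9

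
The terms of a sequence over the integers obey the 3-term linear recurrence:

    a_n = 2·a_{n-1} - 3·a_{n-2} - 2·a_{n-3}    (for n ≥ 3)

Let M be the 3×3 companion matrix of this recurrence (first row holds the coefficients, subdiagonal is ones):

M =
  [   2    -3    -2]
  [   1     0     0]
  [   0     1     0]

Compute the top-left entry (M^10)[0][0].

-1055

(M^10)[0][0] is the top entry after applying M 10 times to the unit state (1, 0, 0). Equivalently it is h_{12} for the auxiliary sequence (h_n) obeying the same recurrence with h_2 = 1 and h_i = 0 for 0 ≤ i < 2:
h_3 = 2·1 + -3·0 + -2·0 = 2
h_4 = 2·2 + -3·1 + -2·0 = 1
h_5 = 2·1 + -3·2 + -2·1 = -6
h_6 = 2·-6 + -3·1 + -2·2 = -19
h_7 = 2·-19 + -3·-6 + -2·1 = -22
h_8 = 2·-22 + -3·-19 + -2·-6 = 25
h_9 = 2·25 + -3·-22 + -2·-19 = 154
h_10 = 2·154 + -3·25 + -2·-22 = 277
h_11 = 2·277 + -3·154 + -2·25 = 42
h_12 = 2·42 + -3·277 + -2·154 = -1055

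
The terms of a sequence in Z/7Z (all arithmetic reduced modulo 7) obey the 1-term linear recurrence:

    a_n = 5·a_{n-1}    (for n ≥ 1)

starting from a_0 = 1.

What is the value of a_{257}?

3

a_1 = 5·1 = 5
a_2 = 5·5 = 4
a_3 = 5·4 = 6
a_4 = 5·6 = 2
a_5 = 5·2 = 3
a_6 = 5·3 = 1
(a_6) = (1) = (a_0), so the sequence has period 6.
257 ≡ 5 (mod 6), hence a_257 = a_5 = 3.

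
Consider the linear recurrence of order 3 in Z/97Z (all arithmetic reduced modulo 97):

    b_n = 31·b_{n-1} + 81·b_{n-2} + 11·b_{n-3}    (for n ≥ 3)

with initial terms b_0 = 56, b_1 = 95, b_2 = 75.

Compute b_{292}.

52

b_3 = 31·75 + 81·95 + 11·56 = 63
b_4 = 31·63 + 81·75 + 11·95 = 52
b_5 = 31·52 + 81·63 + 11·75 = 71
b_6 = 31·71 + 81·52 + 11·63 = 25
b_7 = 31·25 + 81·71 + 11·52 = 17
b_8 = 31·17 + 81·25 + 11·71 = 35
b_9 = 31·35 + 81·17 + 11·25 = 21
b_10 = 31·21 + 81·35 + 11·17 = 84
b_11 = 31·84 + 81·21 + 11·35 = 34
b_12 = 31·34 + 81·84 + 11·21 = 38
b_13 = 31·38 + 81·34 + 11·84 = 6
b_14 = 31·6 + 81·38 + 11·34 = 49
b_15 = 31·49 + 81·6 + 11·38 = 95
b_16 = 31·95 + 81·49 + 11·6 = 93
b_17 = 31·93 + 81·95 + 11·49 = 59
b_18 = 31·59 + 81·93 + 11·95 = 28
b_19 = 31·28 + 81·59 + 11·93 = 74
b_20 = 31·74 + 81·28 + 11·59 = 70
b_21 = 31·70 + 81·74 + 11·28 = 33
b_22 = 31·33 + 81·70 + 11·74 = 38
b_23 = 31·38 + 81·33 + 11·70 = 62
b_24 = 31·62 + 81·38 + 11·33 = 28
b_25 = 31·28 + 81·62 + 11·38 = 3
b_26 = 31·3 + 81·28 + 11·62 = 36
b_27 = 31·36 + 81·3 + 11·28 = 18
b_28 = 31·18 + 81·36 + 11·3 = 15
b_29 = 31·15 + 81·18 + 11·36 = 88
b_30 = 31·88 + 81·15 + 11·18 = 67
b_31 = 31·67 + 81·88 + 11·15 = 58
b_32 = 31·58 + 81·67 + 11·88 = 45
b_33 = 31·45 + 81·58 + 11·67 = 40
b_34 = 31·40 + 81·45 + 11·58 = 91
b_35 = 31·91 + 81·40 + 11·45 = 57
b_36 = 31·57 + 81·91 + 11·40 = 72
b_37 = 31·72 + 81·57 + 11·91 = 90
b_38 = 31·90 + 81·72 + 11·57 = 34
b_39 = 31·34 + 81·90 + 11·72 = 18
b_40 = 31·18 + 81·34 + 11·90 = 34
b_41 = 31·34 + 81·18 + 11·34 = 73
b_42 = 31·73 + 81·34 + 11·18 = 74
b_43 = 31·74 + 81·73 + 11·34 = 45
b_44 = 31·45 + 81·74 + 11·73 = 44
b_45 = 31·44 + 81·45 + 11·74 = 3
b_46 = 31·3 + 81·44 + 11·45 = 78
b_47 = 31·78 + 81·3 + 11·44 = 41
b_48 = 31·41 + 81·78 + 11·3 = 56
b_49 = 31·56 + 81·41 + 11·78 = 95
b_50 = 31·95 + 81·56 + 11·41 = 75
(b_48, b_49, b_50) = (56, 95, 75) = (b_0, b_1, b_2), so the sequence has period 48.
292 ≡ 4 (mod 48), hence b_292 = b_4 = 52.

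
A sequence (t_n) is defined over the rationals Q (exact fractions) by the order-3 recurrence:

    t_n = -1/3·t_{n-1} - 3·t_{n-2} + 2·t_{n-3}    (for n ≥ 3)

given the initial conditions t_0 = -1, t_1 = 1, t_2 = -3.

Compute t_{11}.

6886313/6561

t_3 = -1/3·-3 + -3·1 + 2·-1 = -4
t_4 = -1/3·-4 + -3·-3 + 2·1 = 37/3
t_5 = -1/3·37/3 + -3·-4 + 2·-3 = 17/9
t_6 = -1/3·17/9 + -3·37/3 + 2·-4 = -1232/27
t_7 = -1/3·-1232/27 + -3·17/9 + 2·37/3 = 2771/81
t_8 = -1/3·2771/81 + -3·-1232/27 + 2·17/9 = 31411/243
t_9 = -1/3·31411/243 + -3·2771/81 + 2·-1232/27 = -172756/729
t_10 = -1/3·-172756/729 + -3·31411/243 + 2·2771/81 = -525707/2187
t_11 = -1/3·-525707/2187 + -3·-172756/729 + 2·31411/243 = 6886313/6561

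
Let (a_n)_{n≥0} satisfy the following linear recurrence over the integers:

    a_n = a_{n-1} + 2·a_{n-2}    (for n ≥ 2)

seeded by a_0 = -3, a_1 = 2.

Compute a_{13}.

-2728

a_2 = 1·2 + 2·-3 = -4
a_3 = 1·-4 + 2·2 = 0
a_4 = 1·0 + 2·-4 = -8
a_5 = 1·-8 + 2·0 = -8
a_6 = 1·-8 + 2·-8 = -24
a_7 = 1·-24 + 2·-8 = -40
a_8 = 1·-40 + 2·-24 = -88
a_9 = 1·-88 + 2·-40 = -168
a_10 = 1·-168 + 2·-88 = -344
a_11 = 1·-344 + 2·-168 = -680
a_12 = 1·-680 + 2·-344 = -1368
a_13 = 1·-1368 + 2·-680 = -2728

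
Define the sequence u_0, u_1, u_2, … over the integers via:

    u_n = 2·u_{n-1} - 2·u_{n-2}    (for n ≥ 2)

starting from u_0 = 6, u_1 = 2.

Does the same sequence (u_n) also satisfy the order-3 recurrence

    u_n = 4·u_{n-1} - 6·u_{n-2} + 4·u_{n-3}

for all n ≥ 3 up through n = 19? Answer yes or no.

yes

Terms u_0..u_19: 6, 2, -8, -20, -24, -8, 32, 80, 96, 32, -128, -320, -384, -128, 512, 1280, 1536, 512, -2048, -5120
n=3: candidate gives -20, actual u_3 = -20 ✓
n=4: candidate gives -24, actual u_4 = -24 ✓
n=5: candidate gives -8, actual u_5 = -8 ✓
n=6: candidate gives 32, actual u_6 = 32 ✓
n=7: candidate gives 80, actual u_7 = 80 ✓
n=8: candidate gives 96, actual u_8 = 96 ✓
n=9: candidate gives 32, actual u_9 = 32 ✓
n=10: candidate gives -128, actual u_10 = -128 ✓
n=11: candidate gives -320, actual u_11 = -320 ✓
n=12: candidate gives -384, actual u_12 = -384 ✓
n=13: candidate gives -128, actual u_13 = -128 ✓
n=14: candidate gives 512, actual u_14 = 512 ✓
n=15: candidate gives 1280, actual u_15 = 1280 ✓
n=16: candidate gives 1536, actual u_16 = 1536 ✓
n=17: candidate gives 512, actual u_17 = 512 ✓
n=18: candidate gives -2048, actual u_18 = -2048 ✓
n=19: candidate gives -5120, actual u_19 = -5120 ✓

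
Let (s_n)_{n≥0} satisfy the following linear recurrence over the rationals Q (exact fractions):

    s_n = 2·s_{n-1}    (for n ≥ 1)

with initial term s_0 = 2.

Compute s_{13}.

s_1 = 2·2 = 4
s_2 = 2·4 = 8
s_3 = 2·8 = 16
s_4 = 2·16 = 32
s_5 = 2·32 = 64
s_6 = 2·64 = 128
s_7 = 2·128 = 256
s_8 = 2·256 = 512
s_9 = 2·512 = 1024
s_10 = 2·1024 = 2048
s_11 = 2·2048 = 4096
s_12 = 2·4096 = 8192
s_13 = 2·8192 = 16384

16384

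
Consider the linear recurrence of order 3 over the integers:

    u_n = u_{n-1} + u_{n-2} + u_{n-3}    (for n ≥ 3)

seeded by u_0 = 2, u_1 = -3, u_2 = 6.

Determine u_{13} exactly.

u_3 = 1·6 + 1·-3 + 1·2 = 5
u_4 = 1·5 + 1·6 + 1·-3 = 8
u_5 = 1·8 + 1·5 + 1·6 = 19
u_6 = 1·19 + 1·8 + 1·5 = 32
u_7 = 1·32 + 1·19 + 1·8 = 59
u_8 = 1·59 + 1·32 + 1·19 = 110
u_9 = 1·110 + 1·59 + 1·32 = 201
u_10 = 1·201 + 1·110 + 1·59 = 370
u_11 = 1·370 + 1·201 + 1·110 = 681
u_12 = 1·681 + 1·370 + 1·201 = 1252
u_13 = 1·1252 + 1·681 + 1·370 = 2303

2303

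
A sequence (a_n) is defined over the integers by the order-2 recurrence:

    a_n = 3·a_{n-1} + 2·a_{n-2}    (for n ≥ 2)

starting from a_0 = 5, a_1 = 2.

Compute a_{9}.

107516

a_2 = 3·2 + 2·5 = 16
a_3 = 3·16 + 2·2 = 52
a_4 = 3·52 + 2·16 = 188
a_5 = 3·188 + 2·52 = 668
a_6 = 3·668 + 2·188 = 2380
a_7 = 3·2380 + 2·668 = 8476
a_8 = 3·8476 + 2·2380 = 30188
a_9 = 3·30188 + 2·8476 = 107516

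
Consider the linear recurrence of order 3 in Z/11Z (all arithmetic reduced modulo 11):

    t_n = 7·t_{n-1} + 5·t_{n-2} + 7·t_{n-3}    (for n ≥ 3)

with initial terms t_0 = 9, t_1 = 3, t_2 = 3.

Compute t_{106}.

0

t_3 = 7·3 + 5·3 + 7·9 = 0
t_4 = 7·0 + 5·3 + 7·3 = 3
t_5 = 7·3 + 5·0 + 7·3 = 9
t_6 = 7·9 + 5·3 + 7·0 = 1
t_7 = 7·1 + 5·9 + 7·3 = 7
t_8 = 7·7 + 5·1 + 7·9 = 7
t_9 = 7·7 + 5·7 + 7·1 = 3
t_10 = 7·3 + 5·7 + 7·7 = 6
t_11 = 7·6 + 5·3 + 7·7 = 7
t_12 = 7·7 + 5·6 + 7·3 = 1
t_13 = 7·1 + 5·7 + 7·6 = 7
t_14 = 7·7 + 5·1 + 7·7 = 4
t_15 = 7·4 + 5·7 + 7·1 = 4
t_16 = 7·4 + 5·4 + 7·7 = 9
t_17 = 7·9 + 5·4 + 7·4 = 1
t_18 = 7·1 + 5·9 + 7·4 = 3
t_19 = 7·3 + 5·1 + 7·9 = 1
t_20 = 7·1 + 5·3 + 7·1 = 7
t_21 = 7·7 + 5·1 + 7·3 = 9
t_22 = 7·9 + 5·7 + 7·1 = 6
t_23 = 7·6 + 5·9 + 7·7 = 4
t_24 = 7·4 + 5·6 + 7·9 = 0
t_25 = 7·0 + 5·4 + 7·6 = 7
t_26 = 7·7 + 5·0 + 7·4 = 0
t_27 = 7·0 + 5·7 + 7·0 = 2
t_28 = 7·2 + 5·0 + 7·7 = 8
t_29 = 7·8 + 5·2 + 7·0 = 0
t_30 = 7·0 + 5·8 + 7·2 = 10
t_31 = 7·10 + 5·0 + 7·8 = 5
t_32 = 7·5 + 5·10 + 7·0 = 8
t_33 = 7·8 + 5·5 + 7·10 = 8
t_34 = 7·8 + 5·8 + 7·5 = 10
t_35 = 7·10 + 5·8 + 7·8 = 1
t_36 = 7·1 + 5·10 + 7·8 = 3
t_37 = 7·3 + 5·1 + 7·10 = 8
t_38 = 7·8 + 5·3 + 7·1 = 1
t_39 = 7·1 + 5·8 + 7·3 = 2
t_40 = 7·2 + 5·1 + 7·8 = 9
t_41 = 7·9 + 5·2 + 7·1 = 3
t_42 = 7·3 + 5·9 + 7·2 = 3
(t_40, t_41, t_42) = (9, 3, 3) = (t_0, t_1, t_2), so the sequence has period 40.
106 ≡ 26 (mod 40), hence t_106 = t_26 = 0.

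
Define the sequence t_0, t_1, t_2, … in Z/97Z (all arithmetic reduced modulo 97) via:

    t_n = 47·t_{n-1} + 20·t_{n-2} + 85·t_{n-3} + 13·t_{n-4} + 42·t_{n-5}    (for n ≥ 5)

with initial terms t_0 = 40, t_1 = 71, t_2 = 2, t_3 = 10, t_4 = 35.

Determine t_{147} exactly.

t_5 = 47·35 + 20·10 + 85·2 + 13·71 + 42·40 = 59
t_6 = 47·59 + 20·35 + 85·10 + 13·2 + 42·71 = 56
t_7 = 47·56 + 20·59 + 85·35 + 13·10 + 42·2 = 17
t_8 = 47·17 + 20·56 + 85·59 + 13·35 + 42·10 = 49
t_9 = 47·49 + 20·17 + 85·56 + 13·59 + 42·35 = 37
t_10 = 47·37 + 20·49 + 85·17 + 13·56 + 42·59 = 95
Continuing the recurrence:
  t_11 = 12;  t_12 = 73;  t_13 = 26;  t_14 = 89;  t_15 = 19;  t_16 = 31
  t_17 = 2;  t_18 = 19;  t_19 = 84;  t_20 = 73;  t_21 = 3;  t_22 = 51
  t_23 = 76;  t_24 = 12;  t_25 = 18;  t_26 = 90;  t_27 = 10;  t_28 = 67
  t_29 = 0;  t_30 = 42;  t_31 = 36;  t_32 = 40;  t_33 = 60;  t_34 = 48
  t_35 = 67;  t_36 = 86;  t_37 = 88;  t_38 = 48;  t_39 = 51;  t_40 = 25
  t_41 = 70;  t_42 = 29;  t_43 = 1;  t_44 = 23;  t_45 = 94;  t_46 = 35
  t_47 = 18;  t_48 = 80;  t_49 = 68;  t_50 = 59;  t_51 = 27;  t_52 = 34
  t_53 = 48;  t_54 = 27;  t_55 = 91;  t_56 = 94;  t_57 = 12;  t_58 = 33
  t_59 = 70;  t_60 = 23;  t_61 = 78;  t_62 = 48;  t_63 = 16;  t_64 = 38
  t_65 = 18;  t_66 = 76;  t_67 = 74;  t_68 = 31;  t_69 = 72;  t_70 = 10
  t_71 = 66;  t_72 = 32;  t_73 = 92;  t_74 = 51;  t_75 = 87;  t_76 = 15
  t_77 = 8;  t_78 = 85;  t_79 = 70;  t_80 = 13;  t_81 = 76;  t_82 = 68
  t_83 = 19;  t_84 = 85;  t_85 = 49;  t_86 = 91;  t_87 = 65;  t_88 = 79
  t_89 = 77;  t_90 = 94;  t_91 = 74;  t_92 = 43;  t_93 = 96;  t_94 = 16
  t_95 = 82;  t_96 = 93;  t_97 = 46;  t_98 = 3;  t_99 = 34;  t_100 = 36
  t_101 = 50;  t_102 = 74;  t_103 = 55;  t_104 = 26;  t_105 = 7;  t_106 = 50
  t_107 = 84;  t_108 = 43;  t_109 = 16;  t_110 = 93;  t_111 = 92;  t_112 = 88
  t_113 = 84;  t_114 = 83;  t_115 = 24;  t_116 = 95;  t_117 = 7;  t_118 = 49
  t_119 = 57;  t_120 = 95;  t_121 = 77;  t_122 = 43;  t_123 = 79;  t_124 = 3
  t_125 = 85;  t_126 = 13;  t_127 = 64;  t_128 = 76;  t_129 = 10;  t_130 = 14
  t_131 = 63;  t_132 = 7;  t_133 = 87;  t_134 = 1;  t_135 = 6;  t_136 = 55
  t_137 = 44;  t_138 = 70;  t_139 = 41;  t_140 = 80;  t_141 = 26;  t_142 = 44
  t_143 = 57;  t_144 = 92;  t_145 = 1
t_146 = 47·1 + 20·92 + 85·57 + 13·44 + 42·26 = 54
t_147 = 47·54 + 20·1 + 85·92 + 13·57 + 42·44 = 66

66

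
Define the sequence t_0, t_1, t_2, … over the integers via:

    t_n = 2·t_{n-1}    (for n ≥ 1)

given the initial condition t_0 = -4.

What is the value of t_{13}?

t_1 = 2·-4 = -8
t_2 = 2·-8 = -16
t_3 = 2·-16 = -32
t_4 = 2·-32 = -64
t_5 = 2·-64 = -128
t_6 = 2·-128 = -256
t_7 = 2·-256 = -512
t_8 = 2·-512 = -1024
t_9 = 2·-1024 = -2048
t_10 = 2·-2048 = -4096
t_11 = 2·-4096 = -8192
t_12 = 2·-8192 = -16384
t_13 = 2·-16384 = -32768

-32768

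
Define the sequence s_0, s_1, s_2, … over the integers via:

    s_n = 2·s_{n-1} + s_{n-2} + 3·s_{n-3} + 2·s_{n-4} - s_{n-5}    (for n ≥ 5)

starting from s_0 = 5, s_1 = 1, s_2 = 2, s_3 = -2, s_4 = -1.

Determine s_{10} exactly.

-424

s_5 = 2·-1 + 1·-2 + 3·2 + 2·1 + -1·5 = -1
s_6 = 2·-1 + 1·-1 + 3·-2 + 2·2 + -1·1 = -6
s_7 = 2·-6 + 1·-1 + 3·-1 + 2·-2 + -1·2 = -22
s_8 = 2·-22 + 1·-6 + 3·-1 + 2·-1 + -1·-2 = -53
s_9 = 2·-53 + 1·-22 + 3·-6 + 2·-1 + -1·-1 = -147
s_10 = 2·-147 + 1·-53 + 3·-22 + 2·-6 + -1·-1 = -424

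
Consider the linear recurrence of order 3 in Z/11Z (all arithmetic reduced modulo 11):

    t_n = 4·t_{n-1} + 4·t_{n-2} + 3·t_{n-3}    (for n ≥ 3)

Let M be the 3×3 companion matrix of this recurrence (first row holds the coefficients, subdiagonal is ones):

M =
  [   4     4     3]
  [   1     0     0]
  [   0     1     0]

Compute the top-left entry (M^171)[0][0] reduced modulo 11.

3

(M^171)[0][0] is the top entry after applying M 171 times to the unit state (1, 0, 0). Equivalently it is h_{173} for the auxiliary sequence (h_n) obeying the same recurrence with h_2 = 1 and h_i = 0 for 0 ≤ i < 2:
h_3 = 4·1 + 4·0 + 3·0 = 4
h_4 = 4·4 + 4·1 + 3·0 = 9
h_5 = 4·9 + 4·4 + 3·1 = 0
h_6 = 4·0 + 4·9 + 3·4 = 4
h_7 = 4·4 + 4·0 + 3·9 = 10
h_8 = 4·10 + 4·4 + 3·0 = 1
Continuing the recurrence:
  h_9 = 1;  h_10 = 5;  h_11 = 5;  h_12 = 10;  h_13 = 9;  h_14 = 3
  h_15 = 1;  h_16 = 10;  h_17 = 9;  h_18 = 2;  h_19 = 8;  h_20 = 1
  h_21 = 9;  h_22 = 9;  h_23 = 9;  h_24 = 0;  h_25 = 8;  h_26 = 4
  h_27 = 4;  h_28 = 1;  h_29 = 10;  h_30 = 1;  h_31 = 3;  h_32 = 2
  h_33 = 1;  h_34 = 10;  h_35 = 6;  h_36 = 1;  h_37 = 3;  h_38 = 1
  h_39 = 8;  h_40 = 1;  h_41 = 6;  h_42 = 8;  h_43 = 4;  h_44 = 0
  h_45 = 7;  h_46 = 7;  h_47 = 1;  h_48 = 9;  h_49 = 6;  h_50 = 8
  h_51 = 6;  h_52 = 8;  h_53 = 3;  h_54 = 7;  h_55 = 9;  h_56 = 7
  h_57 = 8;  h_58 = 10;  h_59 = 5;  h_60 = 7;  h_61 = 1;  h_62 = 3
  h_63 = 4;  h_64 = 9;  h_65 = 6;  h_66 = 6;  h_67 = 9;  h_68 = 1
  h_69 = 3;  h_70 = 10;  h_71 = 0;  h_72 = 5;  h_73 = 6;  h_74 = 0
  h_75 = 6;  h_76 = 9;  h_77 = 5;  h_78 = 8;  h_79 = 2;  h_80 = 0
  h_81 = 10;  h_82 = 2;  h_83 = 4;  h_84 = 10;  h_85 = 7;  h_86 = 3
  h_87 = 4;  h_88 = 5;  h_89 = 1;  h_90 = 3;  h_91 = 9;  h_92 = 7
  h_93 = 7;  h_94 = 6;  h_95 = 7;  h_96 = 7;  h_97 = 8;  h_98 = 4
  h_99 = 3;  h_100 = 8;  h_101 = 1;  h_102 = 1;  h_103 = 10;  h_104 = 3
  h_105 = 0;  h_106 = 9;  h_107 = 1;  h_108 = 7;  h_109 = 4;  h_110 = 3
  h_111 = 5;  h_112 = 0;  h_113 = 7;  h_114 = 10;  h_115 = 2;  h_116 = 3
  h_117 = 6;  h_118 = 9;  h_119 = 3;  h_120 = 0;  h_121 = 6;  h_122 = 0
  h_123 = 2;  h_124 = 4;  h_125 = 2;  h_126 = 8;  h_127 = 8;  h_128 = 4
  h_129 = 6;  h_130 = 9;  h_131 = 6;  h_132 = 1;  h_133 = 0;  h_134 = 0
  h_135 = 3;  h_136 = 1;  h_137 = 5;  h_138 = 0;  h_139 = 1;  h_140 = 8
  h_141 = 3;  h_142 = 3;  h_143 = 4;  h_144 = 4;  h_145 = 8;  h_146 = 5
  h_147 = 9;  h_148 = 3;  h_149 = 8;  h_150 = 5;  h_151 = 6;  h_152 = 2
  h_153 = 3;  h_154 = 5;  h_155 = 5;  h_156 = 5;  h_157 = 0;  h_158 = 2
  h_159 = 1;  h_160 = 1;  h_161 = 3;  h_162 = 8;  h_163 = 3;  h_164 = 9
  h_165 = 6;  h_166 = 3;  h_167 = 8;  h_168 = 7;  h_169 = 3;  h_170 = 9
  h_171 = 3
h_172 = 4·3 + 4·9 + 3·3 = 2
h_173 = 4·2 + 4·3 + 3·9 = 3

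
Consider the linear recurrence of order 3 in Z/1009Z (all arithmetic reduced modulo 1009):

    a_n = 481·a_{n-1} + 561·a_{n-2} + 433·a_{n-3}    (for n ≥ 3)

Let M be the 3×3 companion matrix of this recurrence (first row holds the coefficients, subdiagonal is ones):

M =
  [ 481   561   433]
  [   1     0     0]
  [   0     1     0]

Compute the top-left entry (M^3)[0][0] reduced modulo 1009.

313

(M^3)[0][0] is the top entry after applying M 3 times to the unit state (1, 0, 0). Equivalently it is h_{5} for the auxiliary sequence (h_n) obeying the same recurrence with h_2 = 1 and h_i = 0 for 0 ≤ i < 2:
h_3 = 481·1 + 561·0 + 433·0 = 481
h_4 = 481·481 + 561·1 + 433·0 = 861
h_5 = 481·861 + 561·481 + 433·1 = 313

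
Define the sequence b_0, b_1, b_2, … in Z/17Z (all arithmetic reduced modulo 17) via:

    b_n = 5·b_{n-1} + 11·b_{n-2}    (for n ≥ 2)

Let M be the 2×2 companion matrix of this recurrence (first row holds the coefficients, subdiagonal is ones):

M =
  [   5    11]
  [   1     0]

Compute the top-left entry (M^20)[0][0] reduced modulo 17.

(M^20)[0][0] is the top entry after applying M 20 times to the unit state (1, 0). Equivalently it is h_{21} for the auxiliary sequence (h_n) obeying the same recurrence with h_1 = 1 and h_i = 0 for 0 ≤ i < 1:
h_2 = 5·1 + 11·0 = 5
h_3 = 5·5 + 11·1 = 2
h_4 = 5·2 + 11·5 = 14
h_5 = 5·14 + 11·2 = 7
h_6 = 5·7 + 11·14 = 2
h_7 = 5·2 + 11·7 = 2
h_8 = 5·2 + 11·2 = 15
h_9 = 5·15 + 11·2 = 12
h_10 = 5·12 + 11·15 = 4
h_11 = 5·4 + 11·12 = 16
h_12 = 5·16 + 11·4 = 5
h_13 = 5·5 + 11·16 = 14
h_14 = 5·14 + 11·5 = 6
h_15 = 5·6 + 11·14 = 14
h_16 = 5·14 + 11·6 = 0
h_17 = 5·0 + 11·14 = 1
h_18 = 5·1 + 11·0 = 5
h_19 = 5·5 + 11·1 = 2
h_20 = 5·2 + 11·5 = 14
h_21 = 5·14 + 11·2 = 7

7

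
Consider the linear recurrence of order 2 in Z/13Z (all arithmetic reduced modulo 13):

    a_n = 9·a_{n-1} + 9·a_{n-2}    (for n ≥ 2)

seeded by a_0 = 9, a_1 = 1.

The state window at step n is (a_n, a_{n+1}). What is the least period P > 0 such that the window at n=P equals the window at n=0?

156

n=0: window = (9, 1)
n=1: window = (1, 12)
n=2: window = (12, 0)
n=3: window = (0, 4)
n=4: window = (4, 10)
n=5: window = (10, 9)
n=6: window = (9, 2)
n=7: window = (2, 8)
n=8: window = (8, 12)
n=9: window = (12, 11)
n=10: window = (11, 12)
n=11: window = (12, 12)
n=12: window = (12, 8)
n=13: window = (8, 11)
n=14: window = (11, 2)
n=15: window = (2, 0)
n=16: window = (0, 5)
n=17: window = (5, 6)
n=18: window = (6, 8)
n=19: window = (8, 9)
n=20: window = (9, 10)
n=21: window = (10, 2)
n=22: window = (2, 4)
n=23: window = (4, 2)
n=24: window = (2, 2)
n=25: window = (2, 10)
n=26: window = (10, 4)
n=27: window = (4, 9)
n=28: window = (9, 0)
n=29: window = (0, 3)
n=30: window = (3, 1)
n=31: window = (1, 10)
n=32: window = (10, 8)
n=33: window = (8, 6)
n=34: window = (6, 9)
n=35: window = (9, 5)
n=36: window = (5, 9)
n=37: window = (9, 9)
n=38: window = (9, 6)
n=39: window = (6, 5)
n=40: window = (5, 8)
…
n=154: window = (7, 7)
n=155: window = (7, 9)
n=156: window = (9, 1)
window at n=156 equals window at n=0 → period = 156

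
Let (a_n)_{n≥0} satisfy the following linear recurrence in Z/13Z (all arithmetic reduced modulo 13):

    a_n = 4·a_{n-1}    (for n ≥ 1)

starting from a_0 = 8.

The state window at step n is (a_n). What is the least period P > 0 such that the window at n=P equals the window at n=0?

6

n=0: window = (8)
n=1: window = (6)
n=2: window = (11)
n=3: window = (5)
n=4: window = (7)
n=5: window = (2)
n=6: window = (8)
window at n=6 equals window at n=0 → period = 6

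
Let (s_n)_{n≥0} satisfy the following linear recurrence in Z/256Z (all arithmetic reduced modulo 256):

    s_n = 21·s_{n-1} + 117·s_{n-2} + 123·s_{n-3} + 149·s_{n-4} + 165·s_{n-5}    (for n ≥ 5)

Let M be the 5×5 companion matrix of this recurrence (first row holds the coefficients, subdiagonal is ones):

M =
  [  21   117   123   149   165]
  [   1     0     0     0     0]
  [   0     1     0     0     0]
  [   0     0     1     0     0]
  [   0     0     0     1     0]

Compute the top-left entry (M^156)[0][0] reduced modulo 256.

197

(M^156)[0][0] is the top entry after applying M 156 times to the unit state (1, 0, 0, 0, 0). Equivalently it is h_{160} for the auxiliary sequence (h_n) obeying the same recurrence with h_4 = 1 and h_i = 0 for 0 ≤ i < 4:
h_5 = 21·1 + 117·0 + 123·0 + 149·0 + 165·0 = 21
h_6 = 21·21 + 117·1 + 123·0 + 149·0 + 165·0 = 46
h_7 = 21·46 + 117·21 + 123·1 + 149·0 + 165·0 = 218
h_8 = 21·218 + 117·46 + 123·21 + 149·1 + 165·0 = 148
h_9 = 21·148 + 117·218 + 123·46 + 149·21 + 165·1 = 190
h_10 = 21·190 + 117·148 + 123·218 + 149·46 + 165·21 = 71
Continuing the recurrence:
  h_11 = 77;  h_12 = 180;  h_13 = 12;  h_14 = 8;  h_15 = 52;  h_16 = 21
  h_17 = 85;  h_18 = 242;  h_19 = 54;  h_20 = 156;  h_21 = 194;  h_22 = 203
  h_23 = 173;  h_24 = 200;  h_25 = 120;  h_26 = 144;  h_27 = 72;  h_28 = 73
  h_29 = 213;  h_30 = 150;  h_31 = 114;  h_32 = 36;  h_33 = 38;  h_34 = 239
  h_35 = 77;  h_36 = 60;  h_37 = 68;  h_38 = 152;  h_39 = 60;  h_40 = 157
  h_41 = 149;  h_42 = 26;  h_43 = 142;  h_44 = 44;  h_45 = 234;  h_46 = 179
  h_47 = 45;  h_48 = 16;  h_49 = 112;  h_50 = 32;  h_51 = 16;  h_52 = 17
  h_53 = 149;  h_54 = 126;  h_55 = 138;  h_56 = 180;  h_57 = 14;  h_58 = 23
  h_59 = 77;  h_60 = 68;  h_61 = 252;  h_62 = 40;  h_63 = 196;  h_64 = 165
  h_65 = 213;  h_66 = 194;  h_67 = 102;  h_68 = 188;  h_69 = 146;  h_70 = 27
  h_71 = 173;  h_72 = 216;  h_73 = 232;  h_74 = 176;  h_75 = 88;  h_76 = 89
  h_77 = 85;  h_78 = 230;  h_79 = 34;  h_80 = 68;  h_81 = 118;  h_82 = 191
  h_83 = 77;  h_84 = 204;  h_85 = 52;  h_86 = 184;  h_87 = 204;  h_88 = 45
  h_89 = 21;  h_90 = 234;  h_91 = 190;  h_92 = 76;  h_93 = 186;  h_94 = 3
  h_95 = 45;  h_96 = 32;  h_97 = 224;  h_98 = 64;  h_99 = 32;  h_100 = 33
  h_101 = 21;  h_102 = 206;  h_103 = 58;  h_104 = 212;  h_105 = 94;  h_106 = 231
  h_107 = 77;  h_108 = 212;  h_109 = 236;  h_110 = 72;  h_111 = 84;  h_112 = 53
  h_113 = 85;  h_114 = 146;  h_115 = 150;  h_116 = 220;  h_117 = 98;  h_118 = 107
  h_119 = 173;  h_120 = 232;  h_121 = 88;  h_122 = 208;  h_123 = 104;  h_124 = 105
  h_125 = 213;  h_126 = 54;  h_127 = 210;  h_128 = 100;  h_129 = 198;  h_130 = 143
  h_131 = 77;  h_132 = 92;  h_133 = 36;  h_134 = 216;  h_135 = 92;  h_136 = 189
  h_137 = 149;  h_138 = 186;  h_139 = 238;  h_140 = 108;  h_141 = 138;  h_142 = 83
  h_143 = 45;  h_144 = 48;  h_145 = 80;  h_146 = 96;  h_147 = 48;  h_148 = 49
  h_149 = 149;  h_150 = 30;  h_151 = 234;  h_152 = 244;  h_153 = 174;  h_154 = 183
  h_155 = 77;  h_156 = 100;  h_157 = 220;  h_158 = 104
h_159 = 21·104 + 117·220 + 123·100 + 149·77 + 165·183 = 228
h_160 = 21·228 + 117·104 + 123·220 + 149·100 + 165·77 = 197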